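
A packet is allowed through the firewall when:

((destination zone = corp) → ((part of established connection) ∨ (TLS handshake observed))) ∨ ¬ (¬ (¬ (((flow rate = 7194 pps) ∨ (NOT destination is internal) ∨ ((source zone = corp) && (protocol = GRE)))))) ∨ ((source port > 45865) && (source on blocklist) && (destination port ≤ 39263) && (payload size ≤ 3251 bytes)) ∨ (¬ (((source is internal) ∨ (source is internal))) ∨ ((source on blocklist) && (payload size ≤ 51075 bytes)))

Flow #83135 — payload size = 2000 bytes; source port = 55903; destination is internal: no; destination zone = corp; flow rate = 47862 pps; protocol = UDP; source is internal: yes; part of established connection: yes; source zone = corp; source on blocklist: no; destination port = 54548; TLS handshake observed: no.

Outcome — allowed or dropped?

Atomic conditions:
  destination zone = corp: corp == corp is true
  part of established connection: yes → true
  TLS handshake observed: no → false
  flow rate = 7194 pps: 47862 == 7194 is false
  NOT destination is internal: no → true
  source zone = corp: corp == corp is true
  protocol = GRE: UDP == GRE is false
  source port > 45865: 55903 > 45865 is true
  source on blocklist: no → false
  destination port ≤ 39263: 54548 ≤ 39263 is false
  payload size ≤ 3251 bytes: 2000 ≤ 3251 is true
  source is internal: yes → true
  payload size ≤ 51075 bytes: 2000 ≤ 51075 is true
Combine:
[1.2] true OR false = true
[1] true → true = true
[2.1.1.1.3] true AND false = false
[2.1.1.1] false OR true OR false = true
[2.1.1] NOT true = false
[2.1] NOT false = true
[2] NOT true = false
[3] true AND false AND false AND true = false
[4.1.1] true OR true = true
[4.1] NOT true = false
[4.2] false AND true = false
[4] false OR false = false
[root] true OR false OR false OR false = true
Overall: true → allowed

Allowed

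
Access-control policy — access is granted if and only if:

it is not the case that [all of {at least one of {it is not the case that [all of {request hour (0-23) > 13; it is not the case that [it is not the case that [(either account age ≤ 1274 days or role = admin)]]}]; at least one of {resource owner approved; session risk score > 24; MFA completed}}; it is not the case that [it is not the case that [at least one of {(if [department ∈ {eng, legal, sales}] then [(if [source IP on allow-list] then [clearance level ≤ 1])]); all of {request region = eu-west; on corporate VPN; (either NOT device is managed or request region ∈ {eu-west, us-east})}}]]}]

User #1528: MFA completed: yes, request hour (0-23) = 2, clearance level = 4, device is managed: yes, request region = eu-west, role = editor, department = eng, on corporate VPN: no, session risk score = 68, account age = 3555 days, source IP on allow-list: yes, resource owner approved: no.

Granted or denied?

Granted

Atomic conditions:
  request hour (0-23) > 13: 2 > 13 is false
  account age ≤ 1274 days: 3555 ≤ 1274 is false
  role = admin: editor == admin is false
  resource owner approved: no → false
  session risk score > 24: 68 > 24 is true
  MFA completed: yes → true
  department ∈ {eng, legal, sales}: eng is in the set → true
  source IP on allow-list: yes → true
  clearance level ≤ 1: 4 ≤ 1 is false
  request region = eu-west: eu-west == eu-west is true
  on corporate VPN: no → false
  NOT device is managed: yes → false
  request region ∈ {eu-west, us-east}: eu-west is in the set → true
Combine:
[1.1.1.1.2.1.1] false OR false = false
[1.1.1.1.2.1] NOT false = true
[1.1.1.1.2] NOT true = false
[1.1.1.1] false AND false = false
[1.1.1] NOT false = true
[1.1.2] false OR true OR true = true
[1.1] true OR true = true
[1.2.1.1.1.2] true → false = false
[1.2.1.1.1] true → false = false
[1.2.1.1.2.3] false OR true = true
[1.2.1.1.2] true AND false AND true = false
[1.2.1.1] false OR false = false
[1.2.1] NOT false = true
[1.2] NOT true = false
[1] true AND false = false
[root] NOT false = true
Overall: true → granted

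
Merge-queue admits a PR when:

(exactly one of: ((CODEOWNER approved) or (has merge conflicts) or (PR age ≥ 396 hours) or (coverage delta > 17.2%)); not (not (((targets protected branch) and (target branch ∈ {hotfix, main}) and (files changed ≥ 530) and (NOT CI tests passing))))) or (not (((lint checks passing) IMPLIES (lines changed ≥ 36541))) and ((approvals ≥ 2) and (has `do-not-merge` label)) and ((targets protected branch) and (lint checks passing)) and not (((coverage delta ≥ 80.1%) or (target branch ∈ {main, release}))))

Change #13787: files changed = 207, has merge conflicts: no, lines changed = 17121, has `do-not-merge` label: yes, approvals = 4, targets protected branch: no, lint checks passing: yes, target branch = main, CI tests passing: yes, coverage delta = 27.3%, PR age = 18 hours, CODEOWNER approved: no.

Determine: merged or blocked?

Atomic conditions:
  CODEOWNER approved: no → false
  has merge conflicts: no → false
  PR age ≥ 396 hours: 18 ≥ 396 is false
  coverage delta > 17.2%: 27.3 > 17.2 is true
  targets protected branch: no → false
  target branch ∈ {hotfix, main}: main is in the set → true
  files changed ≥ 530: 207 ≥ 530 is false
  NOT CI tests passing: yes → false
  lint checks passing: yes → true
  lines changed ≥ 36541: 17121 ≥ 36541 is false
  approvals ≥ 2: 4 ≥ 2 is true
  has `do-not-merge` label: yes → true
  coverage delta ≥ 80.1%: 27.3 ≥ 80.1 is false
  target branch ∈ {main, release}: main is in the set → true
Combine:
[1.1] false OR false OR false OR true = true
[1.2.1.1] false AND true AND false AND false = false
[1.2.1] NOT false = true
[1.2] NOT true = false
[1] exactly-one(true, false) = true
[2.1.1] true → false = false
[2.1] NOT false = true
[2.2] true AND true = true
[2.3] false AND true = false
[2.4.1] false OR true = true
[2.4] NOT true = false
[2] true AND true AND false AND false = false
[root] true OR false = true
Overall: true → merged

Merged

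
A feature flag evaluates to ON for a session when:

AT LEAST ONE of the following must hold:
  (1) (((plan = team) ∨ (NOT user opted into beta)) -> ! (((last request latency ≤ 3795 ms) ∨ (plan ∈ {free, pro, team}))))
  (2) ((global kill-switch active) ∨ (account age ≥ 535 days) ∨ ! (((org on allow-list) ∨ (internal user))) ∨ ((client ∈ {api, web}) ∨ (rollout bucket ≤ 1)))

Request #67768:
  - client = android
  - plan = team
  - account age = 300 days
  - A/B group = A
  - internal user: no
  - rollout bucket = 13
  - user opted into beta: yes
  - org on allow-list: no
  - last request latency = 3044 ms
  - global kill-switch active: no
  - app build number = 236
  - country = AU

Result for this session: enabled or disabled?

Atomic conditions:
  plan = team: team == team is true
  NOT user opted into beta: yes → false
  last request latency ≤ 3795 ms: 3044 ≤ 3795 is true
  plan ∈ {free, pro, team}: team is in the set → true
  global kill-switch active: no → false
  account age ≥ 535 days: 300 ≥ 535 is false
  org on allow-list: no → false
  internal user: no → false
  client ∈ {api, web}: android is not in the set → false
  rollout bucket ≤ 1: 13 ≤ 1 is false
Combine:
[1.1] true OR false = true
[1.2.1] true OR true = true
[1.2] NOT true = false
[1] true → false = false
[2.3.1] false OR false = false
[2.3] NOT false = true
[2.4] false OR false = false
[2] false OR false OR true OR false = true
[root] false OR true = true
Overall: true → enabled

Enabled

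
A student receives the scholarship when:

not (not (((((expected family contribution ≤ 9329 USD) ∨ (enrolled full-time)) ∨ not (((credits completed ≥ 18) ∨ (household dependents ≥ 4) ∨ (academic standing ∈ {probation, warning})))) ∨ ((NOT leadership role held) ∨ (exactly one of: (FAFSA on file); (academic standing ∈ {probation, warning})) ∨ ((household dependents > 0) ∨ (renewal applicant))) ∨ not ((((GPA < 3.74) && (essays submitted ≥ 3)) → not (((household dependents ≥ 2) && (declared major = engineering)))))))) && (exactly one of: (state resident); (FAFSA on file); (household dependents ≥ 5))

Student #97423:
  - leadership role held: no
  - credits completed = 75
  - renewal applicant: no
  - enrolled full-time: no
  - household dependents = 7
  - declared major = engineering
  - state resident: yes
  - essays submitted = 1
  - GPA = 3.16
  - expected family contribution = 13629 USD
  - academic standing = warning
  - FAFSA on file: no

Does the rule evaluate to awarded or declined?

Atomic conditions:
  expected family contribution ≤ 9329 USD: 13629 ≤ 9329 is false
  enrolled full-time: no → false
  credits completed ≥ 18: 75 ≥ 18 is true
  household dependents ≥ 4: 7 ≥ 4 is true
  academic standing ∈ {probation, warning}: warning is in the set → true
  NOT leadership role held: no → true
  FAFSA on file: no → false
  household dependents > 0: 7 > 0 is true
  renewal applicant: no → false
  GPA < 3.74: 3.16 < 3.74 is true
  essays submitted ≥ 3: 1 ≥ 3 is false
  household dependents ≥ 2: 7 ≥ 2 is true
  declared major = engineering: engineering == engineering is true
  state resident: yes → true
  household dependents ≥ 5: 7 ≥ 5 is true
Combine:
[1.1.1.1.1] false OR false = false
[1.1.1.1.2.1] true OR true OR true = true
[1.1.1.1.2] NOT true = false
[1.1.1.1] false OR false = false
[1.1.1.2.2] exactly-one(false, true) = true
[1.1.1.2.3] true OR false = true
[1.1.1.2] true OR true OR true = true
[1.1.1.3.1.1] true AND false = false
[1.1.1.3.1.2.1] true AND true = true
[1.1.1.3.1.2] NOT true = false
[1.1.1.3.1] false → false (antecedent false ⇒ implication holds) = true
[1.1.1.3] NOT true = false
[1.1.1] false OR true OR false = true
[1.1] NOT true = false
[1] NOT false = true
[2] exactly-one(true, false, true) = false
[root] true AND false = false
Overall: false → declined

Declined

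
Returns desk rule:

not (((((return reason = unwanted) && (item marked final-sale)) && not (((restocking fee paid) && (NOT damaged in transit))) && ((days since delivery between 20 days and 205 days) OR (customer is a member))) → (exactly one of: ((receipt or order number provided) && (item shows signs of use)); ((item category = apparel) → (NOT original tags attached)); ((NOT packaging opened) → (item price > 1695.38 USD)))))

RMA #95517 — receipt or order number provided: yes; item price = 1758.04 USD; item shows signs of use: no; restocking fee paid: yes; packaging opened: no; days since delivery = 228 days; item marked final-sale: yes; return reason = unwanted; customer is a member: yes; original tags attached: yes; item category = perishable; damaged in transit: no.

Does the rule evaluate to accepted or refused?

Refused

Atomic conditions:
  return reason = unwanted: unwanted == unwanted is true
  item marked final-sale: yes → true
  restocking fee paid: yes → true
  NOT damaged in transit: no → true
  days since delivery between 20 days and 205 days: 228 in [20, 205] is false
  customer is a member: yes → true
  receipt or order number provided: yes → true
  item shows signs of use: no → false
  item category = apparel: perishable == apparel is false
  NOT original tags attached: yes → false
  NOT packaging opened: no → true
  item price > 1695.38 USD: 1758.04 > 1695.38 is true
Combine:
[1.1.1] true AND true = true
[1.1.2.1] true AND true = true
[1.1.2] NOT true = false
[1.1.3] false OR true = true
[1.1] true AND false AND true = false
[1.2.1] true AND false = false
[1.2.2] false → false (antecedent false ⇒ implication holds) = true
[1.2.3] true → true = true
[1.2] exactly-one(false, true, true) = false
[1] false → false (antecedent false ⇒ implication holds) = true
[root] NOT true = false
Overall: false → refused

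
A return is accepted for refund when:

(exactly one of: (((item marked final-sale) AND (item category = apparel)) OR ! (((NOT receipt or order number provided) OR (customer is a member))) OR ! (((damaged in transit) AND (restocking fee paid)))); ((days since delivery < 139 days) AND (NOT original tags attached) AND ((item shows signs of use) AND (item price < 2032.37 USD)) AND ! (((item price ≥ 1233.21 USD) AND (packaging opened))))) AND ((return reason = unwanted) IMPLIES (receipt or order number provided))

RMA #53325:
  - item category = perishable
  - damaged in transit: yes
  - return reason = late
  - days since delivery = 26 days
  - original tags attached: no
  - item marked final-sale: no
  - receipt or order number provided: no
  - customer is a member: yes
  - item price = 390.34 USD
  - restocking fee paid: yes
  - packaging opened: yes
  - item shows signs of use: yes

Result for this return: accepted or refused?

Atomic conditions:
  item marked final-sale: no → false
  item category = apparel: perishable == apparel is false
  NOT receipt or order number provided: no → true
  customer is a member: yes → true
  damaged in transit: yes → true
  restocking fee paid: yes → true
  days since delivery < 139 days: 26 < 139 is true
  NOT original tags attached: no → true
  item shows signs of use: yes → true
  item price < 2032.37 USD: 390.34 < 2032.37 is true
  item price ≥ 1233.21 USD: 390.34 ≥ 1233.21 is false
  packaging opened: yes → true
  return reason = unwanted: late == unwanted is false
  receipt or order number provided: no → false
Combine:
[1.1.1] false AND false = false
[1.1.2.1] true OR true = true
[1.1.2] NOT true = false
[1.1.3.1] true AND true = true
[1.1.3] NOT true = false
[1.1] false OR false OR false = false
[1.2.3] true AND true = true
[1.2.4.1] false AND true = false
[1.2.4] NOT false = true
[1.2] true AND true AND true AND true = true
[1] exactly-one(false, true) = true
[2] false → false (antecedent false ⇒ implication holds) = true
[root] true AND true = true
Overall: true → accepted

Accepted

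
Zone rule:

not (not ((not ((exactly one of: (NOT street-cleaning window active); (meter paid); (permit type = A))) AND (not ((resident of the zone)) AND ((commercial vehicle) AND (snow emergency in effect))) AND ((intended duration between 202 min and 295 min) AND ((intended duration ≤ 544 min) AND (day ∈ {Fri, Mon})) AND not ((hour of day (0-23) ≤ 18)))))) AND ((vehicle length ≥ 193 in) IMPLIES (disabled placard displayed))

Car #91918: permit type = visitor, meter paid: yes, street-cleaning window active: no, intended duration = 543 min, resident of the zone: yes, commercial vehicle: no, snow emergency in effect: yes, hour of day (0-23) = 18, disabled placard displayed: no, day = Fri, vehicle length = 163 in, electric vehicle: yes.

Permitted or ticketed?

Atomic conditions:
  NOT street-cleaning window active: no → true
  meter paid: yes → true
  permit type = A: visitor == A is false
  resident of the zone: yes → true
  commercial vehicle: no → false
  snow emergency in effect: yes → true
  intended duration between 202 min and 295 min: 543 in [202, 295] is false
  intended duration ≤ 544 min: 543 ≤ 544 is true
  day ∈ {Fri, Mon}: Fri is in the set → true
  hour of day (0-23) ≤ 18: 18 ≤ 18 is true
  vehicle length ≥ 193 in: 163 ≥ 193 is false
  disabled placard displayed: no → false
Combine:
[1.1.1.1.1] exactly-one(true, true, false) = false
[1.1.1.1] NOT false = true
[1.1.1.2.1] NOT true = false
[1.1.1.2.2] false AND true = false
[1.1.1.2] false AND false = false
[1.1.1.3.2] true AND true = true
[1.1.1.3.3] NOT true = false
[1.1.1.3] false AND true AND false = false
[1.1.1] true AND false AND false = false
[1.1] NOT false = true
[1] NOT true = false
[2] false → false (antecedent false ⇒ implication holds) = true
[root] false AND true = false
Overall: false → ticketed

Ticketed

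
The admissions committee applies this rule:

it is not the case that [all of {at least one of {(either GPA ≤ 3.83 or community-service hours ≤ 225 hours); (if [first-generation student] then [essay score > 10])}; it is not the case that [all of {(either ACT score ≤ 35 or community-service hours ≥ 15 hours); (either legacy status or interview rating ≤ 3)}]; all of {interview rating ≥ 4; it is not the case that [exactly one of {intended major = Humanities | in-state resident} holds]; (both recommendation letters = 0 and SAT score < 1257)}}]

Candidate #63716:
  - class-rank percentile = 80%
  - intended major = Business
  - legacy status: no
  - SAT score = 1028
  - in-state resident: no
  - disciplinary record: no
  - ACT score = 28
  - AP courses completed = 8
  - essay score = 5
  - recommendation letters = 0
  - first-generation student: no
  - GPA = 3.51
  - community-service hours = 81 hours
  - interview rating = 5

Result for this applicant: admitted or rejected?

Atomic conditions:
  GPA ≤ 3.83: 3.51 ≤ 3.83 is true
  community-service hours ≤ 225 hours: 81 ≤ 225 is true
  first-generation student: no → false
  essay score > 10: 5 > 10 is false
  ACT score ≤ 35: 28 ≤ 35 is true
  community-service hours ≥ 15 hours: 81 ≥ 15 is true
  legacy status: no → false
  interview rating ≤ 3: 5 ≤ 3 is false
  interview rating ≥ 4: 5 ≥ 4 is true
  intended major = Humanities: Business == Humanities is false
  in-state resident: no → false
  recommendation letters = 0: 0 == 0 is true
  SAT score < 1257: 1028 < 1257 is true
Combine:
[1.1.1] true OR true = true
[1.1.2] false → false (antecedent false ⇒ implication holds) = true
[1.1] true OR true = true
[1.2.1.1] true OR true = true
[1.2.1.2] false OR false = false
[1.2.1] true AND false = false
[1.2] NOT false = true
[1.3.2.1] exactly-one(false, false) = false
[1.3.2] NOT false = true
[1.3.3] true AND true = true
[1.3] true AND true AND true = true
[1] true AND true AND true = true
[root] NOT true = false
Overall: false → rejected

Rejected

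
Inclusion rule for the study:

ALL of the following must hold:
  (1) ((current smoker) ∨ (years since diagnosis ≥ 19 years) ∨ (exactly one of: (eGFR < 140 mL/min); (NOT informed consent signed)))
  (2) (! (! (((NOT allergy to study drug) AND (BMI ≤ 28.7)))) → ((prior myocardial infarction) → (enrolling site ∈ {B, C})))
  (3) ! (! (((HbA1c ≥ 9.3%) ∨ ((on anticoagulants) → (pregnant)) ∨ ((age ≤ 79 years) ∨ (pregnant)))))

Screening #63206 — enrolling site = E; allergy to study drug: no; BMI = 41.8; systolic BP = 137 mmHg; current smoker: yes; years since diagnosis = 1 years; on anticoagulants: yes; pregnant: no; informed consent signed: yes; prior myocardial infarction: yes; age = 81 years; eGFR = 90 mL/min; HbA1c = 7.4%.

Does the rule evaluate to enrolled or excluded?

Atomic conditions:
  current smoker: yes → true
  years since diagnosis ≥ 19 years: 1 ≥ 19 is false
  eGFR < 140 mL/min: 90 < 140 is true
  NOT informed consent signed: yes → false
  NOT allergy to study drug: no → true
  BMI ≤ 28.7: 41.8 ≤ 28.7 is false
  prior myocardial infarction: yes → true
  enrolling site ∈ {B, C}: E is not in the set → false
  HbA1c ≥ 9.3%: 7.4 ≥ 9.3 is false
  on anticoagulants: yes → true
  pregnant: no → false
  age ≤ 79 years: 81 ≤ 79 is false
Combine:
[1.3] exactly-one(true, false) = true
[1] true OR false OR true = true
[2.1.1.1] true AND false = false
[2.1.1] NOT false = true
[2.1] NOT true = false
[2.2] true → false = false
[2] false → false (antecedent false ⇒ implication holds) = true
[3.1.1.2] true → false = false
[3.1.1.3] false OR false = false
[3.1.1] false OR false OR false = false
[3.1] NOT false = true
[3] NOT true = false
[root] true AND true AND false = false
Overall: false → excluded

Excluded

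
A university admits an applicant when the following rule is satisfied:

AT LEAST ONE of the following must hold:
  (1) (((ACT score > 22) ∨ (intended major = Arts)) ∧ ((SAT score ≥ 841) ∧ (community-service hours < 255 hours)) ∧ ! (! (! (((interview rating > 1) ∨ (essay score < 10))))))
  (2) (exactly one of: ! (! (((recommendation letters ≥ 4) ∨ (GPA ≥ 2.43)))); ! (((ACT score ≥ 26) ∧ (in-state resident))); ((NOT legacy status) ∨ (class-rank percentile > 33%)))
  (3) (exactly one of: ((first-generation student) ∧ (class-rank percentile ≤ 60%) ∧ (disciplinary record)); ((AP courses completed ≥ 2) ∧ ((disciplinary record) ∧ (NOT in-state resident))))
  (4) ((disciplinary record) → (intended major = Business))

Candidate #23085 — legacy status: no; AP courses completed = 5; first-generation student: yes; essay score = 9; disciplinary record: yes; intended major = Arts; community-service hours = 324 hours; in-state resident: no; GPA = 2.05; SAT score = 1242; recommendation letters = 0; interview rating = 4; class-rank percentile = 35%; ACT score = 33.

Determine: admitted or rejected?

Rejected

Atomic conditions:
  ACT score > 22: 33 > 22 is true
  intended major = Arts: Arts == Arts is true
  SAT score ≥ 841: 1242 ≥ 841 is true
  community-service hours < 255 hours: 324 < 255 is false
  interview rating > 1: 4 > 1 is true
  essay score < 10: 9 < 10 is true
  recommendation letters ≥ 4: 0 ≥ 4 is false
  GPA ≥ 2.43: 2.05 ≥ 2.43 is false
  ACT score ≥ 26: 33 ≥ 26 is true
  in-state resident: no → false
  NOT legacy status: no → true
  class-rank percentile > 33%: 35 > 33 is true
  first-generation student: yes → true
  class-rank percentile ≤ 60%: 35 ≤ 60 is true
  disciplinary record: yes → true
  AP courses completed ≥ 2: 5 ≥ 2 is true
  NOT in-state resident: no → true
  intended major = Business: Arts == Business is false
Combine:
[1.1] true OR true = true
[1.2] true AND false = false
[1.3.1.1.1] true OR true = true
[1.3.1.1] NOT true = false
[1.3.1] NOT false = true
[1.3] NOT true = false
[1] true AND false AND false = false
[2.1.1.1] false OR false = false
[2.1.1] NOT false = true
[2.1] NOT true = false
[2.2.1] true AND false = false
[2.2] NOT false = true
[2.3] true OR true = true
[2] exactly-one(false, true, true) = false
[3.1] true AND true AND true = true
[3.2.2] true AND true = true
[3.2] true AND true = true
[3] exactly-one(true, true) = false
[4] true → false = false
[root] false OR false OR false OR false = false
Overall: false → rejected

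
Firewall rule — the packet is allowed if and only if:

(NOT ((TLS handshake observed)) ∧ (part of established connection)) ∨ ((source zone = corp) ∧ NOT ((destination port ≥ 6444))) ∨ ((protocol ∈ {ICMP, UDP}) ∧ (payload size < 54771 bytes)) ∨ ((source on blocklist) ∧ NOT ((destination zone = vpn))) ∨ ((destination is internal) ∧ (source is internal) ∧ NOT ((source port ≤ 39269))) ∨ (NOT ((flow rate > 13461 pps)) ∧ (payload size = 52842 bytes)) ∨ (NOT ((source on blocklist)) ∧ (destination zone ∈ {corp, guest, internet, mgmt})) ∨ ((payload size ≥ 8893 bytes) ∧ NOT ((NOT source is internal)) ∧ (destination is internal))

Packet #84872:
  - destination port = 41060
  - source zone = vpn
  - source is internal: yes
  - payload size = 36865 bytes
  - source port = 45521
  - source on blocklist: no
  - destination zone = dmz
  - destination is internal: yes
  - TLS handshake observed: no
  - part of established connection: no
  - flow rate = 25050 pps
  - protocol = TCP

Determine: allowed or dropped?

Atomic conditions:
  TLS handshake observed: no → false
  part of established connection: no → false
  source zone = corp: vpn == corp is false
  destination port ≥ 6444: 41060 ≥ 6444 is true
  protocol ∈ {ICMP, UDP}: TCP is not in the set → false
  payload size < 54771 bytes: 36865 < 54771 is true
  source on blocklist: no → false
  destination zone = vpn: dmz == vpn is false
  destination is internal: yes → true
  source is internal: yes → true
  source port ≤ 39269: 45521 ≤ 39269 is false
  flow rate > 13461 pps: 25050 > 13461 is true
  payload size = 52842 bytes: 36865 == 52842 is false
  destination zone ∈ {corp, guest, internet, mgmt}: dmz is not in the set → false
  payload size ≥ 8893 bytes: 36865 ≥ 8893 is true
  NOT source is internal: yes → false
Combine:
[1.1] NOT false = true
[1] true AND false = false
[2.2] NOT true = false
[2] false AND false = false
[3] false AND true = false
[4.2] NOT false = true
[4] false AND true = false
[5.3] NOT false = true
[5] true AND true AND true = true
[6.1] NOT true = false
[6] false AND false = false
[7.1] NOT false = true
[7] true AND false = false
[8.2] NOT false = true
[8] true AND true AND true = true
[root] false OR false OR false OR false OR true OR false OR false OR true = true
Overall: true → allowed

Allowed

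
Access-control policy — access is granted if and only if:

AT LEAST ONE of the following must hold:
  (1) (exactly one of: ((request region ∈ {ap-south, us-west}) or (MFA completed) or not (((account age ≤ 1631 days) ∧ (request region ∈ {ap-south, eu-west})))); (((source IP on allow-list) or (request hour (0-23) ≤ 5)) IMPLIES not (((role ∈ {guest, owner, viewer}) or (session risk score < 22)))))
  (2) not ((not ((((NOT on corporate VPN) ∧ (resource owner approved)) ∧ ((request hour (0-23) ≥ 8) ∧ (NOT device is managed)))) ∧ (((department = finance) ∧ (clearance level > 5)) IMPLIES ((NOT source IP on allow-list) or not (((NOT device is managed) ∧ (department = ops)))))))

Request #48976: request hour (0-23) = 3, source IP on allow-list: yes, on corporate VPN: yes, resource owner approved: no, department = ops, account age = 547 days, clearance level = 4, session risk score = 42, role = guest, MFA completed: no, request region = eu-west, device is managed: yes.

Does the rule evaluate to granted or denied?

Denied

Atomic conditions:
  request region ∈ {ap-south, us-west}: eu-west is not in the set → false
  MFA completed: no → false
  account age ≤ 1631 days: 547 ≤ 1631 is true
  request region ∈ {ap-south, eu-west}: eu-west is in the set → true
  source IP on allow-list: yes → true
  request hour (0-23) ≤ 5: 3 ≤ 5 is true
  role ∈ {guest, owner, viewer}: guest is in the set → true
  session risk score < 22: 42 < 22 is false
  NOT on corporate VPN: yes → false
  resource owner approved: no → false
  request hour (0-23) ≥ 8: 3 ≥ 8 is false
  NOT device is managed: yes → false
  department = finance: ops == finance is false
  clearance level > 5: 4 > 5 is false
  NOT source IP on allow-list: yes → false
  department = ops: ops == ops is true
Combine:
[1.1.3.1] true AND true = true
[1.1.3] NOT true = false
[1.1] false OR false OR false = false
[1.2.1] true OR true = true
[1.2.2.1] true OR false = true
[1.2.2] NOT true = false
[1.2] true → false = false
[1] exactly-one(false, false) = false
[2.1.1.1.1] false AND false = false
[2.1.1.1.2] false AND false = false
[2.1.1.1] false AND false = false
[2.1.1] NOT false = true
[2.1.2.1] false AND false = false
[2.1.2.2.2.1] false AND true = false
[2.1.2.2.2] NOT false = true
[2.1.2.2] false OR true = true
[2.1.2] false → true (antecedent false ⇒ implication holds) = true
[2.1] true AND true = true
[2] NOT true = false
[root] false OR false = false
Overall: false → denied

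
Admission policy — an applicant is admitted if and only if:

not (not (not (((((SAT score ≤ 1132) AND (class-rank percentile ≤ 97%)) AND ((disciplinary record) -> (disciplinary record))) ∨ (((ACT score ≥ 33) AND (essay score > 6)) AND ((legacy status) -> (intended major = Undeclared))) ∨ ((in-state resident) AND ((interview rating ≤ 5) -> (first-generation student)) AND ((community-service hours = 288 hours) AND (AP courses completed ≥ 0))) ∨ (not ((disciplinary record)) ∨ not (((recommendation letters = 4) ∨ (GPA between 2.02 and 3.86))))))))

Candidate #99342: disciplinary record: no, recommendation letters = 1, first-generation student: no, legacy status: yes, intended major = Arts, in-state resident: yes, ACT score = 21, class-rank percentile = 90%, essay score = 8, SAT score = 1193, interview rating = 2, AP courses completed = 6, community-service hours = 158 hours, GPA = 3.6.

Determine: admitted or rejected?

Rejected

Atomic conditions:
  SAT score ≤ 1132: 1193 ≤ 1132 is false
  class-rank percentile ≤ 97%: 90 ≤ 97 is true
  disciplinary record: no → false
  ACT score ≥ 33: 21 ≥ 33 is false
  essay score > 6: 8 > 6 is true
  legacy status: yes → true
  intended major = Undeclared: Arts == Undeclared is false
  in-state resident: yes → true
  interview rating ≤ 5: 2 ≤ 5 is true
  first-generation student: no → false
  community-service hours = 288 hours: 158 == 288 is false
  AP courses completed ≥ 0: 6 ≥ 0 is true
  recommendation letters = 4: 1 == 4 is false
  GPA between 2.02 and 3.86: 3.6 in [2.02, 3.86] is true
Combine:
[1.1.1.1.1] false AND true = false
[1.1.1.1.2] false → false (antecedent false ⇒ implication holds) = true
[1.1.1.1] false AND true = false
[1.1.1.2.1] false AND true = false
[1.1.1.2.2] true → false = false
[1.1.1.2] false AND false = false
[1.1.1.3.2] true → false = false
[1.1.1.3.3] false AND true = false
[1.1.1.3] true AND false AND false = false
[1.1.1.4.1] NOT false = true
[1.1.1.4.2.1] false OR true = true
[1.1.1.4.2] NOT true = false
[1.1.1.4] true OR false = true
[1.1.1] false OR false OR false OR true = true
[1.1] NOT true = false
[1] NOT false = true
[root] NOT true = false
Overall: false → rejected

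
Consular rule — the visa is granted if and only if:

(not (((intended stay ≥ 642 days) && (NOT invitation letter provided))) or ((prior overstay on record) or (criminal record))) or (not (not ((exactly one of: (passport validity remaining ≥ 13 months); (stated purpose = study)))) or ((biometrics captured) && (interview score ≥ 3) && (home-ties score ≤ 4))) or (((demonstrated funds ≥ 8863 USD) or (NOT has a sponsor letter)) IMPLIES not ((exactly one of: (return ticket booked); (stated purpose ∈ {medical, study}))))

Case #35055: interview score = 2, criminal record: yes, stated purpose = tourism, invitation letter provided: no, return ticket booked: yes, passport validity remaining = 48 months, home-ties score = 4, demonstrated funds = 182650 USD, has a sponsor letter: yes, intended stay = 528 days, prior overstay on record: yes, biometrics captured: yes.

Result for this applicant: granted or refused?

Granted

Atomic conditions:
  intended stay ≥ 642 days: 528 ≥ 642 is false
  NOT invitation letter provided: no → true
  prior overstay on record: yes → true
  criminal record: yes → true
  passport validity remaining ≥ 13 months: 48 ≥ 13 is true
  stated purpose = study: tourism == study is false
  biometrics captured: yes → true
  interview score ≥ 3: 2 ≥ 3 is false
  home-ties score ≤ 4: 4 ≤ 4 is true
  demonstrated funds ≥ 8863 USD: 182650 ≥ 8863 is true
  NOT has a sponsor letter: yes → false
  return ticket booked: yes → true
  stated purpose ∈ {medical, study}: tourism is not in the set → false
Combine:
[1.1.1] false AND true = false
[1.1] NOT false = true
[1.2] true OR true = true
[1] true OR true = true
[2.1.1.1] exactly-one(true, false) = true
[2.1.1] NOT true = false
[2.1] NOT false = true
[2.2] true AND false AND true = false
[2] true OR false = true
[3.1] true OR false = true
[3.2.1] exactly-one(true, false) = true
[3.2] NOT true = false
[3] true → false = false
[root] true OR true OR false = true
Overall: true → granted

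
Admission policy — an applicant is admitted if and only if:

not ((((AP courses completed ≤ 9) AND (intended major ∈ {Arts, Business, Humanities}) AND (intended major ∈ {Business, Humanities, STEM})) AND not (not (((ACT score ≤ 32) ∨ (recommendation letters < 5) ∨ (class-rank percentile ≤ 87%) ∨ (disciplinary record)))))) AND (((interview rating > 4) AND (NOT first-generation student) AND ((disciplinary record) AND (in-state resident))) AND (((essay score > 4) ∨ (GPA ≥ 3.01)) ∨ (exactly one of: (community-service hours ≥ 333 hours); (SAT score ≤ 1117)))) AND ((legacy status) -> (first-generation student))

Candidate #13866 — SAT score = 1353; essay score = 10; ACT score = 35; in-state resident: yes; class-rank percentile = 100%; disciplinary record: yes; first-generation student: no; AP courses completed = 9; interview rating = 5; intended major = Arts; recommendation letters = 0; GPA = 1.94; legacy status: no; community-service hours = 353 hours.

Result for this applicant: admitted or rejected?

Atomic conditions:
  AP courses completed ≤ 9: 9 ≤ 9 is true
  intended major ∈ {Arts, Business, Humanities}: Arts is in the set → true
  intended major ∈ {Business, Humanities, STEM}: Arts is not in the set → false
  ACT score ≤ 32: 35 ≤ 32 is false
  recommendation letters < 5: 0 < 5 is true
  class-rank percentile ≤ 87%: 100 ≤ 87 is false
  disciplinary record: yes → true
  interview rating > 4: 5 > 4 is true
  NOT first-generation student: no → true
  in-state resident: yes → true
  essay score > 4: 10 > 4 is true
  GPA ≥ 3.01: 1.94 ≥ 3.01 is false
  community-service hours ≥ 333 hours: 353 ≥ 333 is true
  SAT score ≤ 1117: 1353 ≤ 1117 is false
  legacy status: no → false
  first-generation student: no → false
Combine:
[1.1.1] true AND true AND false = false
[1.1.2.1.1] false OR true OR false OR true = true
[1.1.2.1] NOT true = false
[1.1.2] NOT false = true
[1.1] false AND true = false
[1] NOT false = true
[2.1.3] true AND true = true
[2.1] true AND true AND true = true
[2.2.1] true OR false = true
[2.2.2] exactly-one(true, false) = true
[2.2] true OR true = true
[2] true AND true = true
[3] false → false (antecedent false ⇒ implication holds) = true
[root] true AND true AND true = true
Overall: true → admitted

Admitted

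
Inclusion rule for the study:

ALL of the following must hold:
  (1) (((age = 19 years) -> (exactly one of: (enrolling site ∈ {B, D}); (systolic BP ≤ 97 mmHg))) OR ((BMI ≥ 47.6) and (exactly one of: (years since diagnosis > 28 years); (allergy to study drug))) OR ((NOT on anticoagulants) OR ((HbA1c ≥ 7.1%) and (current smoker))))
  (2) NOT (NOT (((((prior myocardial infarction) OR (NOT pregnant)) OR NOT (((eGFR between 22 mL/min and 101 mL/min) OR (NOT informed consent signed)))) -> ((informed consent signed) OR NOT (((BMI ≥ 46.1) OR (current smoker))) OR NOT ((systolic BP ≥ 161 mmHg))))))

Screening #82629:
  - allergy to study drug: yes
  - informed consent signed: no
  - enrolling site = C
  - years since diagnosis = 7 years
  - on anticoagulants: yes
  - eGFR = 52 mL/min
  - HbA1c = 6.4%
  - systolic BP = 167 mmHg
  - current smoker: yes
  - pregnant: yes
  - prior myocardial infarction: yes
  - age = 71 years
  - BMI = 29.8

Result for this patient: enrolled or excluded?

Atomic conditions:
  age = 19 years: 71 == 19 is false
  enrolling site ∈ {B, D}: C is not in the set → false
  systolic BP ≤ 97 mmHg: 167 ≤ 97 is false
  BMI ≥ 47.6: 29.8 ≥ 47.6 is false
  years since diagnosis > 28 years: 7 > 28 is false
  allergy to study drug: yes → true
  NOT on anticoagulants: yes → false
  HbA1c ≥ 7.1%: 6.4 ≥ 7.1 is false
  current smoker: yes → true
  prior myocardial infarction: yes → true
  NOT pregnant: yes → false
  eGFR between 22 mL/min and 101 mL/min: 52 in [22, 101] is true
  NOT informed consent signed: no → true
  informed consent signed: no → false
  BMI ≥ 46.1: 29.8 ≥ 46.1 is false
  systolic BP ≥ 161 mmHg: 167 ≥ 161 is true
Combine:
[1.1.2] exactly-one(false, false) = false
[1.1] false → false (antecedent false ⇒ implication holds) = true
[1.2.2] exactly-one(false, true) = true
[1.2] false AND true = false
[1.3.2] false AND true = false
[1.3] false OR false = false
[1] true OR false OR false = true
[2.1.1.1.1] true OR false = true
[2.1.1.1.2.1] true OR true = true
[2.1.1.1.2] NOT true = false
[2.1.1.1] true OR false = true
[2.1.1.2.2.1] false OR true = true
[2.1.1.2.2] NOT true = false
[2.1.1.2.3] NOT true = false
[2.1.1.2] false OR false OR false = false
[2.1.1] true → false = false
[2.1] NOT false = true
[2] NOT true = false
[root] true AND false = false
Overall: false → excluded

Excluded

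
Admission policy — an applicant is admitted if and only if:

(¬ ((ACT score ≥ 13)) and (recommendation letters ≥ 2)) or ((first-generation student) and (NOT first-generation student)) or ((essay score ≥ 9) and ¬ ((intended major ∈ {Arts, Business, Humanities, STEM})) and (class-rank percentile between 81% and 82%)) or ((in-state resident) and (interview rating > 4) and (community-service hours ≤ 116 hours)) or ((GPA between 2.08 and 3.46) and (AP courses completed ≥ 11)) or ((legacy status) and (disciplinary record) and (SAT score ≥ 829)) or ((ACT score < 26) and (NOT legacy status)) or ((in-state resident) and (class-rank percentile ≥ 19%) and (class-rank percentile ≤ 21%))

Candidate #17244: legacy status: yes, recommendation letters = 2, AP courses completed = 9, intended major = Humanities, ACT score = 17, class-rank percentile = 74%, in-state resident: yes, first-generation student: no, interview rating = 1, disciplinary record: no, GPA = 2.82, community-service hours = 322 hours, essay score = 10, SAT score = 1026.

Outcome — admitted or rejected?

Rejected

Atomic conditions:
  ACT score ≥ 13: 17 ≥ 13 is true
  recommendation letters ≥ 2: 2 ≥ 2 is true
  first-generation student: no → false
  NOT first-generation student: no → true
  essay score ≥ 9: 10 ≥ 9 is true
  intended major ∈ {Arts, Business, Humanities, STEM}: Humanities is in the set → true
  class-rank percentile between 81% and 82%: 74 in [81, 82] is false
  in-state resident: yes → true
  interview rating > 4: 1 > 4 is false
  community-service hours ≤ 116 hours: 322 ≤ 116 is false
  GPA between 2.08 and 3.46: 2.82 in [2.08, 3.46] is true
  AP courses completed ≥ 11: 9 ≥ 11 is false
  legacy status: yes → true
  disciplinary record: no → false
  SAT score ≥ 829: 1026 ≥ 829 is true
  ACT score < 26: 17 < 26 is true
  NOT legacy status: yes → false
  class-rank percentile ≥ 19%: 74 ≥ 19 is true
  class-rank percentile ≤ 21%: 74 ≤ 21 is false
Combine:
[1.1] NOT true = false
[1] false AND true = false
[2] false AND true = false
[3.2] NOT true = false
[3] true AND false AND false = false
[4] true AND false AND false = false
[5] true AND false = false
[6] true AND false AND true = false
[7] true AND false = false
[8] true AND true AND false = false
[root] false OR false OR false OR false OR false OR false OR false OR false = false
Overall: false → rejected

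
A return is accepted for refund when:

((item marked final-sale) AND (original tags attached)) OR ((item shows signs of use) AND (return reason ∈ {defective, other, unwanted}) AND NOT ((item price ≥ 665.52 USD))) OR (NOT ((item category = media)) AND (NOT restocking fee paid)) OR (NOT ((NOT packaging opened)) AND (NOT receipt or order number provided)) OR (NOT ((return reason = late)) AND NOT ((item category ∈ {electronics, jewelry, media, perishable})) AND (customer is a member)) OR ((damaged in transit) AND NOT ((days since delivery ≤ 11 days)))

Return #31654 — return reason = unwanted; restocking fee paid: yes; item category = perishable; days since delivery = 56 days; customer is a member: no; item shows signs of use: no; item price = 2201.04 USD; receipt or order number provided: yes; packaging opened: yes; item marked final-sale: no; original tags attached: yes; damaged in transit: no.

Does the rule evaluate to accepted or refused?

Atomic conditions:
  item marked final-sale: no → false
  original tags attached: yes → true
  item shows signs of use: no → false
  return reason ∈ {defective, other, unwanted}: unwanted is in the set → true
  item price ≥ 665.52 USD: 2201.04 ≥ 665.52 is true
  item category = media: perishable == media is false
  NOT restocking fee paid: yes → false
  NOT packaging opened: yes → false
  NOT receipt or order number provided: yes → false
  return reason = late: unwanted == late is false
  item category ∈ {electronics, jewelry, media, perishable}: perishable is in the set → true
  customer is a member: no → false
  damaged in transit: no → false
  days since delivery ≤ 11 days: 56 ≤ 11 is false
Combine:
[1] false AND true = false
[2.3] NOT true = false
[2] false AND true AND false = false
[3.1] NOT false = true
[3] true AND false = false
[4.1] NOT false = true
[4] true AND false = false
[5.1] NOT false = true
[5.2] NOT true = false
[5] true AND false AND false = false
[6.2] NOT false = true
[6] false AND true = false
[root] false OR false OR false OR false OR false OR false = false
Overall: false → refused

Refused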